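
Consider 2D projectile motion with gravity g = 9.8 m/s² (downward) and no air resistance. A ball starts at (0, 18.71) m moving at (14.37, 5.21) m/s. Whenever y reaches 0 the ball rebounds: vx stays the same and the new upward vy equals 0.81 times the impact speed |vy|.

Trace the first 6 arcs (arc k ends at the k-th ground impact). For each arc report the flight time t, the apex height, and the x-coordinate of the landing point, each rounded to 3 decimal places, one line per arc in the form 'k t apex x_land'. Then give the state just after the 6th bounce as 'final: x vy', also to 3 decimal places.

1 2.557 20.095 36.740
2 3.281 13.184 83.883
3 2.657 8.650 122.069
4 2.152 5.675 152.999
5 1.743 3.724 178.053
6 1.412 2.443 198.347
final: 198.347 5.605

Arc 1: start y=18.710, vy=5.210 → t=2.557, apex=20.095, x_land=36.740, impact vy=-19.846
  bounce: vy ← 0.81·19.846 = 16.075
Arc 2: start y=0.000, vy=16.075 → t=3.281, apex=13.184, x_land=83.883, impact vy=-16.075
  bounce: vy ← 0.81·16.075 = 13.021
Arc 3: start y=0.000, vy=13.021 → t=2.657, apex=8.650, x_land=122.069, impact vy=-13.021
  bounce: vy ← 0.81·13.021 = 10.547
Arc 4: start y=0.000, vy=10.547 → t=2.152, apex=5.675, x_land=152.999, impact vy=-10.547
  bounce: vy ← 0.81·10.547 = 8.543
Arc 5: start y=0.000, vy=8.543 → t=1.743, apex=3.724, x_land=178.053, impact vy=-8.543
  bounce: vy ← 0.81·8.543 = 6.920
Arc 6: start y=0.000, vy=6.920 → t=1.412, apex=2.443, x_land=198.347, impact vy=-6.920
  bounce: vy ← 0.81·6.920 = 5.605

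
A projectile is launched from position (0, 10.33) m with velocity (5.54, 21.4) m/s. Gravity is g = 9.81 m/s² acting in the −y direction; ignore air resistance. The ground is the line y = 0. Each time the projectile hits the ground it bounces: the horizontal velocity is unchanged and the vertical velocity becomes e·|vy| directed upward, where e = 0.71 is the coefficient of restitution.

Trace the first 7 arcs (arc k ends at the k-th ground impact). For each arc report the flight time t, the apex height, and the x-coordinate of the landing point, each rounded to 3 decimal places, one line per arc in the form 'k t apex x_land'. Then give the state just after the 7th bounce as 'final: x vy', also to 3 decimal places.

Arc 1: start y=10.330, vy=21.400 → t=4.802, apex=33.671, x_land=26.600, impact vy=-25.703
  bounce: vy ← 0.71·25.703 = 18.249
Arc 2: start y=0.000, vy=18.249 → t=3.720, apex=16.974, x_land=47.212, impact vy=-18.249
  bounce: vy ← 0.71·18.249 = 12.957
Arc 3: start y=0.000, vy=12.957 → t=2.642, apex=8.556, x_land=61.846, impact vy=-12.957
  bounce: vy ← 0.71·12.957 = 9.199
Arc 4: start y=0.000, vy=9.199 → t=1.875, apex=4.313, x_land=72.236, impact vy=-9.199
  bounce: vy ← 0.71·9.199 = 6.532
Arc 5: start y=0.000, vy=6.532 → t=1.332, apex=2.174, x_land=79.613, impact vy=-6.532
  bounce: vy ← 0.71·6.532 = 4.637
Arc 6: start y=0.000, vy=4.637 → t=0.945, apex=1.096, x_land=84.851, impact vy=-4.637
  bounce: vy ← 0.71·4.637 = 3.293
Arc 7: start y=0.000, vy=3.293 → t=0.671, apex=0.553, x_land=88.570, impact vy=-3.293
  bounce: vy ← 0.71·3.293 = 2.338

1 4.802 33.671 26.600
2 3.720 16.974 47.212
3 2.642 8.556 61.846
4 1.875 4.313 72.236
5 1.332 2.174 79.613
6 0.945 1.096 84.851
7 0.671 0.553 88.570
final: 88.570 2.338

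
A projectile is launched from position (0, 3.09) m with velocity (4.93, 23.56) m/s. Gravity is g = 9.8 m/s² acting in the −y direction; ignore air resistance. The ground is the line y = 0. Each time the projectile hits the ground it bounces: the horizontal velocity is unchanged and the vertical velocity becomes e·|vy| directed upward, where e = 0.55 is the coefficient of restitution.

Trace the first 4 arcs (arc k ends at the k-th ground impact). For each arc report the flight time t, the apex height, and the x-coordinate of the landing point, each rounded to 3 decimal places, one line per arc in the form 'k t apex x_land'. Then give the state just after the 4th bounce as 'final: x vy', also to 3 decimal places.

1 4.936 31.410 24.334
2 2.785 9.502 38.064
3 1.532 2.874 45.616
4 0.842 0.869 49.769
final: 49.769 2.270

Arc 1: start y=3.090, vy=23.560 → t=4.936, apex=31.410, x_land=24.334, impact vy=-24.812
  bounce: vy ← 0.55·24.812 = 13.647
Arc 2: start y=0.000, vy=13.647 → t=2.785, apex=9.502, x_land=38.064, impact vy=-13.647
  bounce: vy ← 0.55·13.647 = 7.506
Arc 3: start y=0.000, vy=7.506 → t=1.532, apex=2.874, x_land=45.616, impact vy=-7.506
  bounce: vy ← 0.55·7.506 = 4.128
Arc 4: start y=0.000, vy=4.128 → t=0.842, apex=0.869, x_land=49.769, impact vy=-4.128
  bounce: vy ← 0.55·4.128 = 2.270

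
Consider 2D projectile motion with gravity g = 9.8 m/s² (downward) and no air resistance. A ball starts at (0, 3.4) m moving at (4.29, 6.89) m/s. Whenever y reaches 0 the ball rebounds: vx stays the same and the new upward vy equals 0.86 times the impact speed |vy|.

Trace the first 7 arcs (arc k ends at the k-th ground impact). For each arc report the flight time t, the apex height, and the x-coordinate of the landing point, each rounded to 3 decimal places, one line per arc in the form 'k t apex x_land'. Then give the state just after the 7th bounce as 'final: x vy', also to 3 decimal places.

Arc 1: start y=3.400, vy=6.890 → t=1.793, apex=5.822, x_land=7.692, impact vy=-10.682
  bounce: vy ← 0.86·10.682 = 9.187
Arc 2: start y=0.000, vy=9.187 → t=1.875, apex=4.306, x_land=15.736, impact vy=-9.187
  bounce: vy ← 0.86·9.187 = 7.901
Arc 3: start y=0.000, vy=7.901 → t=1.612, apex=3.185, x_land=22.653, impact vy=-7.901
  bounce: vy ← 0.86·7.901 = 6.795
Arc 4: start y=0.000, vy=6.795 → t=1.387, apex=2.355, x_land=28.601, impact vy=-6.795
  bounce: vy ← 0.86·6.795 = 5.843
Arc 5: start y=0.000, vy=5.843 → t=1.193, apex=1.742, x_land=33.717, impact vy=-5.843
  bounce: vy ← 0.86·5.843 = 5.025
Arc 6: start y=0.000, vy=5.025 → t=1.026, apex=1.288, x_land=38.117, impact vy=-5.025
  bounce: vy ← 0.86·5.025 = 4.322
Arc 7: start y=0.000, vy=4.322 → t=0.882, apex=0.953, x_land=41.901, impact vy=-4.322
  bounce: vy ← 0.86·4.322 = 3.717

1 1.793 5.822 7.692
2 1.875 4.306 15.736
3 1.612 3.185 22.653
4 1.387 2.355 28.601
5 1.193 1.742 33.717
6 1.026 1.288 38.117
7 0.882 0.953 41.901
final: 41.901 3.717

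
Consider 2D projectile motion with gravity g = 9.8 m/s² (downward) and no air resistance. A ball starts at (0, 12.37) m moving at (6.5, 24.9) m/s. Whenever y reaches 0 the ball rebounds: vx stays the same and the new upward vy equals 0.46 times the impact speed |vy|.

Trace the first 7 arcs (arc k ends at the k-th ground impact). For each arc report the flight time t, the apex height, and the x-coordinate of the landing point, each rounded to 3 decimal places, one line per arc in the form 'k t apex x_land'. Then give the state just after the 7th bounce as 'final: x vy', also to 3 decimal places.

1 5.538 44.003 35.994
2 2.757 9.311 53.914
3 1.268 1.970 62.158
4 0.583 0.417 65.949
5 0.268 0.088 67.694
6 0.123 0.019 68.496
7 0.057 0.004 68.865
final: 68.865 0.128

Arc 1: start y=12.370, vy=24.900 → t=5.538, apex=44.003, x_land=35.994, impact vy=-29.368
  bounce: vy ← 0.46·29.368 = 13.509
Arc 2: start y=0.000, vy=13.509 → t=2.757, apex=9.311, x_land=53.914, impact vy=-13.509
  bounce: vy ← 0.46·13.509 = 6.214
Arc 3: start y=0.000, vy=6.214 → t=1.268, apex=1.970, x_land=62.158, impact vy=-6.214
  bounce: vy ← 0.46·6.214 = 2.859
Arc 4: start y=0.000, vy=2.859 → t=0.583, apex=0.417, x_land=65.949, impact vy=-2.859
  bounce: vy ← 0.46·2.859 = 1.315
Arc 5: start y=0.000, vy=1.315 → t=0.268, apex=0.088, x_land=67.694, impact vy=-1.315
  bounce: vy ← 0.46·1.315 = 0.605
Arc 6: start y=0.000, vy=0.605 → t=0.123, apex=0.019, x_land=68.496, impact vy=-0.605
  bounce: vy ← 0.46·0.605 = 0.278
Arc 7: start y=0.000, vy=0.278 → t=0.057, apex=0.004, x_land=68.865, impact vy=-0.278
  bounce: vy ← 0.46·0.278 = 0.128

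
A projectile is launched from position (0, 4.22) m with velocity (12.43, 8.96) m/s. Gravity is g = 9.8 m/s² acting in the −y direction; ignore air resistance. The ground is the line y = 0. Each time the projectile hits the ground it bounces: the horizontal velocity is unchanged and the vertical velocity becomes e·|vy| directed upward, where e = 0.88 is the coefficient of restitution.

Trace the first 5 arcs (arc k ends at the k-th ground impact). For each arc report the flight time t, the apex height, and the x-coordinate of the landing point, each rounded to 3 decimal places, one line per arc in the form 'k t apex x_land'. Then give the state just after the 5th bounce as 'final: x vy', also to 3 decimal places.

Arc 1: start y=4.220, vy=8.960 → t=2.217, apex=8.316, x_land=27.558, impact vy=-12.767
  bounce: vy ← 0.88·12.767 = 11.235
Arc 2: start y=0.000, vy=11.235 → t=2.293, apex=6.440, x_land=56.058, impact vy=-11.235
  bounce: vy ← 0.88·11.235 = 9.887
Arc 3: start y=0.000, vy=9.887 → t=2.018, apex=4.987, x_land=81.137, impact vy=-9.887
  bounce: vy ← 0.88·9.887 = 8.700
Arc 4: start y=0.000, vy=8.700 → t=1.776, apex=3.862, x_land=103.208, impact vy=-8.700
  bounce: vy ← 0.88·8.700 = 7.656
Arc 5: start y=0.000, vy=7.656 → t=1.562, apex=2.991, x_land=122.630, impact vy=-7.656
  bounce: vy ← 0.88·7.656 = 6.737

1 2.217 8.316 27.558
2 2.293 6.440 56.058
3 2.018 4.987 81.137
4 1.776 3.862 103.208
5 1.562 2.991 122.630
final: 122.630 6.737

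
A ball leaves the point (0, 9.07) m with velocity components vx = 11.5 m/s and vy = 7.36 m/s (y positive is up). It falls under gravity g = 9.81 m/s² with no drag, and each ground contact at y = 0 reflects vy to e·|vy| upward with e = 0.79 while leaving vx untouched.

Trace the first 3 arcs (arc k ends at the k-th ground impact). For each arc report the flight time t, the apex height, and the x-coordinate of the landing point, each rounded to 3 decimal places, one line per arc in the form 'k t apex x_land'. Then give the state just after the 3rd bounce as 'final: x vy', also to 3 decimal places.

Arc 1: start y=9.070, vy=7.360 → t=2.303, apex=11.831, x_land=26.488, impact vy=-15.236
  bounce: vy ← 0.79·15.236 = 12.036
Arc 2: start y=0.000, vy=12.036 → t=2.454, apex=7.384, x_land=54.707, impact vy=-12.036
  bounce: vy ← 0.79·12.036 = 9.509
Arc 3: start y=0.000, vy=9.509 → t=1.939, apex=4.608, x_land=77.001, impact vy=-9.509
  bounce: vy ← 0.79·9.509 = 7.512

1 2.303 11.831 26.488
2 2.454 7.384 54.707
3 1.939 4.608 77.001
final: 77.001 7.512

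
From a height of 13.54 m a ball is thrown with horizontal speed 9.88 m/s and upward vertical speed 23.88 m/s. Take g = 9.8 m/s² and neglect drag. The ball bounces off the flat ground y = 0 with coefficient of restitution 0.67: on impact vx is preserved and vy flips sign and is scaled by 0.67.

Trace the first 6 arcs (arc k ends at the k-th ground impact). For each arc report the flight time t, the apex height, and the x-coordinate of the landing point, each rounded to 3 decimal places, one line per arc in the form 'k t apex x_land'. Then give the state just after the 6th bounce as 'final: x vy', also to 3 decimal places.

1 5.386 42.635 53.218
2 3.953 19.139 92.270
3 2.648 8.591 118.435
4 1.774 3.857 135.966
5 1.189 1.731 147.711
6 0.797 0.777 155.581
final: 155.581 2.615

Arc 1: start y=13.540, vy=23.880 → t=5.386, apex=42.635, x_land=53.218, impact vy=-28.907
  bounce: vy ← 0.67·28.907 = 19.368
Arc 2: start y=0.000, vy=19.368 → t=3.953, apex=19.139, x_land=92.270, impact vy=-19.368
  bounce: vy ← 0.67·19.368 = 12.977
Arc 3: start y=0.000, vy=12.977 → t=2.648, apex=8.591, x_land=118.435, impact vy=-12.977
  bounce: vy ← 0.67·12.977 = 8.694
Arc 4: start y=0.000, vy=8.694 → t=1.774, apex=3.857, x_land=135.966, impact vy=-8.694
  bounce: vy ← 0.67·8.694 = 5.825
Arc 5: start y=0.000, vy=5.825 → t=1.189, apex=1.731, x_land=147.711, impact vy=-5.825
  bounce: vy ← 0.67·5.825 = 3.903
Arc 6: start y=0.000, vy=3.903 → t=0.797, apex=0.777, x_land=155.581, impact vy=-3.903
  bounce: vy ← 0.67·3.903 = 2.615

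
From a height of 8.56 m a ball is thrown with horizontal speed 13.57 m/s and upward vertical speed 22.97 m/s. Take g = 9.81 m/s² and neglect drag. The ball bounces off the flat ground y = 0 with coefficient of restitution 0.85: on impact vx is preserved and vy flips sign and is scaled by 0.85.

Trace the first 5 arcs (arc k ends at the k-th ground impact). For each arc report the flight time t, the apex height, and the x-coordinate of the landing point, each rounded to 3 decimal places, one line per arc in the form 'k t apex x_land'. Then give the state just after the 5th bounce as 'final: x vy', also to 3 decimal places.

Arc 1: start y=8.560, vy=22.970 → t=5.030, apex=35.452, x_land=68.256, impact vy=-26.374
  bounce: vy ← 0.85·26.374 = 22.418
Arc 2: start y=0.000, vy=22.418 → t=4.570, apex=25.614, x_land=130.276, impact vy=-22.418
  bounce: vy ← 0.85·22.418 = 19.055
Arc 3: start y=0.000, vy=19.055 → t=3.885, apex=18.506, x_land=182.993, impact vy=-19.055
  bounce: vy ← 0.85·19.055 = 16.197
Arc 4: start y=0.000, vy=16.197 → t=3.302, apex=13.371, x_land=227.802, impact vy=-16.197
  bounce: vy ← 0.85·16.197 = 13.767
Arc 5: start y=0.000, vy=13.767 → t=2.807, apex=9.660, x_land=265.890, impact vy=-13.767
  bounce: vy ← 0.85·13.767 = 11.702

1 5.030 35.452 68.256
2 4.570 25.614 130.276
3 3.885 18.506 182.993
4 3.302 13.371 227.802
5 2.807 9.660 265.890
final: 265.890 11.702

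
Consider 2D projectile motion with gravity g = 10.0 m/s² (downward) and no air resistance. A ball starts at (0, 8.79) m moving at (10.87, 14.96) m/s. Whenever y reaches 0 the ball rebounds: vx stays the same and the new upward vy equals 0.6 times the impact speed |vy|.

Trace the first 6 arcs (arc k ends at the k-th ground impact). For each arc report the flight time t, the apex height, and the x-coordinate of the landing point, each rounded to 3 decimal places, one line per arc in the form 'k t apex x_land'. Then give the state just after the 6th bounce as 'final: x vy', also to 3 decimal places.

Arc 1: start y=8.790, vy=14.960 → t=3.495, apex=19.980, x_land=37.991, impact vy=-19.990
  bounce: vy ← 0.6·19.990 = 11.994
Arc 2: start y=0.000, vy=11.994 → t=2.399, apex=7.193, x_land=64.066, impact vy=-11.994
  bounce: vy ← 0.6·11.994 = 7.196
Arc 3: start y=0.000, vy=7.196 → t=1.439, apex=2.589, x_land=79.711, impact vy=-7.196
  bounce: vy ← 0.6·7.196 = 4.318
Arc 4: start y=0.000, vy=4.318 → t=0.864, apex=0.932, x_land=89.098, impact vy=-4.318
  bounce: vy ← 0.6·4.318 = 2.591
Arc 5: start y=0.000, vy=2.591 → t=0.518, apex=0.336, x_land=94.730, impact vy=-2.591
  bounce: vy ← 0.6·2.591 = 1.554
Arc 6: start y=0.000, vy=1.554 → t=0.311, apex=0.121, x_land=98.109, impact vy=-1.554
  bounce: vy ← 0.6·1.554 = 0.933

1 3.495 19.980 37.991
2 2.399 7.193 64.066
3 1.439 2.589 79.711
4 0.864 0.932 89.098
5 0.518 0.336 94.730
6 0.311 0.121 98.109
final: 98.109 0.933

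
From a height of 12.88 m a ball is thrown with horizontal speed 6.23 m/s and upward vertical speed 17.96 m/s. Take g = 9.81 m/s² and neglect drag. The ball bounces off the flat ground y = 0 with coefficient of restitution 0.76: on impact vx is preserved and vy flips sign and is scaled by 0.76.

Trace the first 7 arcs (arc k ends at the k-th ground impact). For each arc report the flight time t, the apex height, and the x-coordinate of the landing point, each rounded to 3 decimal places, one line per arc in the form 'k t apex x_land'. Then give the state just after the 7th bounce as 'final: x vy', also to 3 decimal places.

Arc 1: start y=12.880, vy=17.960 → t=4.276, apex=29.320, x_land=26.638, impact vy=-23.985
  bounce: vy ← 0.76·23.985 = 18.228
Arc 2: start y=0.000, vy=18.228 → t=3.716, apex=16.935, x_land=49.790, impact vy=-18.228
  bounce: vy ← 0.76·18.228 = 13.854
Arc 3: start y=0.000, vy=13.854 → t=2.824, apex=9.782, x_land=67.386, impact vy=-13.854
  bounce: vy ← 0.76·13.854 = 10.529
Arc 4: start y=0.000, vy=10.529 → t=2.147, apex=5.650, x_land=80.759, impact vy=-10.529
  bounce: vy ← 0.76·10.529 = 8.002
Arc 5: start y=0.000, vy=8.002 → t=1.631, apex=3.263, x_land=90.922, impact vy=-8.002
  bounce: vy ← 0.76·8.002 = 6.081
Arc 6: start y=0.000, vy=6.081 → t=1.240, apex=1.885, x_land=98.646, impact vy=-6.081
  bounce: vy ← 0.76·6.081 = 4.622
Arc 7: start y=0.000, vy=4.622 → t=0.942, apex=1.089, x_land=104.517, impact vy=-4.622
  bounce: vy ← 0.76·4.622 = 3.513

1 4.276 29.320 26.638
2 3.716 16.935 49.790
3 2.824 9.782 67.386
4 2.147 5.650 80.759
5 1.631 3.263 90.922
6 1.240 1.885 98.646
7 0.942 1.089 104.517
final: 104.517 3.513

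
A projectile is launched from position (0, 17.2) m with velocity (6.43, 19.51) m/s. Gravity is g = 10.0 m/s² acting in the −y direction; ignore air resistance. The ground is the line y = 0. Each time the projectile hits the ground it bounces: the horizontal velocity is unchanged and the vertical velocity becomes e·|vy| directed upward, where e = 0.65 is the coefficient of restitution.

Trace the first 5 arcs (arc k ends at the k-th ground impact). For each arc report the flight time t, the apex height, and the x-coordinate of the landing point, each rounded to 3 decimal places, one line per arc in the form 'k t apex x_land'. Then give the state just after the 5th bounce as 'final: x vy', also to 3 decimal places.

Arc 1: start y=17.200, vy=19.510 → t=4.643, apex=36.232, x_land=29.854, impact vy=-26.919
  bounce: vy ← 0.65·26.919 = 17.497
Arc 2: start y=0.000, vy=17.497 → t=3.499, apex=15.308, x_land=52.356, impact vy=-17.497
  bounce: vy ← 0.65·17.497 = 11.373
Arc 3: start y=0.000, vy=11.373 → t=2.275, apex=6.468, x_land=66.982, impact vy=-11.373
  bounce: vy ← 0.65·11.373 = 7.393
Arc 4: start y=0.000, vy=7.393 → t=1.479, apex=2.733, x_land=76.489, impact vy=-7.393
  bounce: vy ← 0.65·7.393 = 4.805
Arc 5: start y=0.000, vy=4.805 → t=0.961, apex=1.155, x_land=82.668, impact vy=-4.805
  bounce: vy ← 0.65·4.805 = 3.123

1 4.643 36.232 29.854
2 3.499 15.308 52.356
3 2.275 6.468 66.982
4 1.479 2.733 76.489
5 0.961 1.155 82.668
final: 82.668 3.123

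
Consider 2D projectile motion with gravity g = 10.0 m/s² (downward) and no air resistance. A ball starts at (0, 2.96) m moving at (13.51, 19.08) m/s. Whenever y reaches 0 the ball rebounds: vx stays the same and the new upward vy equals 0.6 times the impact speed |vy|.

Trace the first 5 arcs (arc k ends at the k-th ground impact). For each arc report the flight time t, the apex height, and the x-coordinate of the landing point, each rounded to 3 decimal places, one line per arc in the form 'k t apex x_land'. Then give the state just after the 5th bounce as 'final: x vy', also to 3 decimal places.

1 3.965 21.162 53.571
2 2.469 7.618 86.924
3 1.481 2.743 106.936
4 0.889 0.987 118.943
5 0.533 0.355 126.147
final: 126.147 1.600

Arc 1: start y=2.960, vy=19.080 → t=3.965, apex=21.162, x_land=53.571, impact vy=-20.573
  bounce: vy ← 0.6·20.573 = 12.344
Arc 2: start y=0.000, vy=12.344 → t=2.469, apex=7.618, x_land=86.924, impact vy=-12.344
  bounce: vy ← 0.6·12.344 = 7.406
Arc 3: start y=0.000, vy=7.406 → t=1.481, apex=2.743, x_land=106.936, impact vy=-7.406
  bounce: vy ← 0.6·7.406 = 4.444
Arc 4: start y=0.000, vy=4.444 → t=0.889, apex=0.987, x_land=118.943, impact vy=-4.444
  bounce: vy ← 0.6·4.444 = 2.666
Arc 5: start y=0.000, vy=2.666 → t=0.533, apex=0.355, x_land=126.147, impact vy=-2.666
  bounce: vy ← 0.6·2.666 = 1.600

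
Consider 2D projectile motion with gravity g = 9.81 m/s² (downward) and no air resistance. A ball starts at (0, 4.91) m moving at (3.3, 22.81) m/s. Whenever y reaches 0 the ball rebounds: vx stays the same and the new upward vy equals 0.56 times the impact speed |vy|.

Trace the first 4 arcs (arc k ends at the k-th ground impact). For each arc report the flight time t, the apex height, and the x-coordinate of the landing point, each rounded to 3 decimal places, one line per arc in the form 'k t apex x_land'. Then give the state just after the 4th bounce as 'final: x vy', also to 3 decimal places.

1 4.856 31.429 16.026
2 2.835 9.856 25.382
3 1.588 3.091 30.621
4 0.889 0.969 33.555
final: 33.555 2.442

Arc 1: start y=4.910, vy=22.810 → t=4.856, apex=31.429, x_land=16.026, impact vy=-24.832
  bounce: vy ← 0.56·24.832 = 13.906
Arc 2: start y=0.000, vy=13.906 → t=2.835, apex=9.856, x_land=25.382, impact vy=-13.906
  bounce: vy ← 0.56·13.906 = 7.787
Arc 3: start y=0.000, vy=7.787 → t=1.588, apex=3.091, x_land=30.621, impact vy=-7.787
  bounce: vy ← 0.56·7.787 = 4.361
Arc 4: start y=0.000, vy=4.361 → t=0.889, apex=0.969, x_land=33.555, impact vy=-4.361
  bounce: vy ← 0.56·4.361 = 2.442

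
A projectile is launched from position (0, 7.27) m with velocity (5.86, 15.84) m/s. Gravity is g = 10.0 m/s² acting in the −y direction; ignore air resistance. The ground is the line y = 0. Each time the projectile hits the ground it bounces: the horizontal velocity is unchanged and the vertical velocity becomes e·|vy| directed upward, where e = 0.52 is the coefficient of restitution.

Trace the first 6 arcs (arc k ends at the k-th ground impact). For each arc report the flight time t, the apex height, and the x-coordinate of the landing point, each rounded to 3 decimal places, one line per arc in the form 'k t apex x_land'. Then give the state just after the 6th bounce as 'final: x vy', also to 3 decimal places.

1 3.575 19.815 20.948
2 2.070 5.358 33.080
3 1.077 1.449 39.389
4 0.560 0.392 42.670
5 0.291 0.106 44.376
6 0.151 0.029 45.263
final: 45.263 0.394

Arc 1: start y=7.270, vy=15.840 → t=3.575, apex=19.815, x_land=20.948, impact vy=-19.907
  bounce: vy ← 0.52·19.907 = 10.352
Arc 2: start y=0.000, vy=10.352 → t=2.070, apex=5.358, x_land=33.080, impact vy=-10.352
  bounce: vy ← 0.52·10.352 = 5.383
Arc 3: start y=0.000, vy=5.383 → t=1.077, apex=1.449, x_land=39.389, impact vy=-5.383
  bounce: vy ← 0.52·5.383 = 2.799
Arc 4: start y=0.000, vy=2.799 → t=0.560, apex=0.392, x_land=42.670, impact vy=-2.799
  bounce: vy ← 0.52·2.799 = 1.456
Arc 5: start y=0.000, vy=1.456 → t=0.291, apex=0.106, x_land=44.376, impact vy=-1.456
  bounce: vy ← 0.52·1.456 = 0.757
Arc 6: start y=0.000, vy=0.757 → t=0.151, apex=0.029, x_land=45.263, impact vy=-0.757
  bounce: vy ← 0.52·0.757 = 0.394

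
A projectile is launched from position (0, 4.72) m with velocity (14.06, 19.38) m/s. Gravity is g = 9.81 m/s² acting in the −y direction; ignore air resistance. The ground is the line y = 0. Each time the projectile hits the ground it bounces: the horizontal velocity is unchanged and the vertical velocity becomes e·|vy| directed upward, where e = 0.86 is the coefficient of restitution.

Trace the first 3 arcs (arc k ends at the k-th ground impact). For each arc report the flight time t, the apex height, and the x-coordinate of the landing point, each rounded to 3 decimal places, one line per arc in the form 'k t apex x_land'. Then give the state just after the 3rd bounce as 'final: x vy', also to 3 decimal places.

Arc 1: start y=4.720, vy=19.380 → t=4.181, apex=23.863, x_land=58.788, impact vy=-21.638
  bounce: vy ← 0.86·21.638 = 18.608
Arc 2: start y=0.000, vy=18.608 → t=3.794, apex=17.649, x_land=112.128, impact vy=-18.608
  bounce: vy ← 0.86·18.608 = 16.003
Arc 3: start y=0.000, vy=16.003 → t=3.263, apex=13.053, x_land=158.001, impact vy=-16.003
  bounce: vy ← 0.86·16.003 = 13.763

1 4.181 23.863 58.788
2 3.794 17.649 112.128
3 3.263 13.053 158.001
final: 158.001 13.763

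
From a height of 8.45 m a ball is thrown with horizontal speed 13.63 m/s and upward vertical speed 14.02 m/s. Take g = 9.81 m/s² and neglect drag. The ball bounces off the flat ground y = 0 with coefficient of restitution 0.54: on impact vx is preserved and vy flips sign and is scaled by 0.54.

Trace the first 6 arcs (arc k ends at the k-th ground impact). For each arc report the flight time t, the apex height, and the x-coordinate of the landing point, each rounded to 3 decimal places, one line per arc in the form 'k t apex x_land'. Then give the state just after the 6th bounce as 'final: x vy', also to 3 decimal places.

Arc 1: start y=8.450, vy=14.020 → t=3.370, apex=18.468, x_land=45.927, impact vy=-19.035
  bounce: vy ← 0.54·19.035 = 10.279
Arc 2: start y=0.000, vy=10.279 → t=2.096, apex=5.385, x_land=74.491, impact vy=-10.279
  bounce: vy ← 0.54·10.279 = 5.551
Arc 3: start y=0.000, vy=5.551 → t=1.132, apex=1.570, x_land=89.915, impact vy=-5.551
  bounce: vy ← 0.54·5.551 = 2.997
Arc 4: start y=0.000, vy=2.997 → t=0.611, apex=0.458, x_land=98.244, impact vy=-2.997
  bounce: vy ← 0.54·2.997 = 1.619
Arc 5: start y=0.000, vy=1.619 → t=0.330, apex=0.134, x_land=102.742, impact vy=-1.619
  bounce: vy ← 0.54·1.619 = 0.874
Arc 6: start y=0.000, vy=0.874 → t=0.178, apex=0.039, x_land=105.171, impact vy=-0.874
  bounce: vy ← 0.54·0.874 = 0.472

1 3.370 18.468 45.927
2 2.096 5.385 74.491
3 1.132 1.570 89.915
4 0.611 0.458 98.244
5 0.330 0.134 102.742
6 0.178 0.039 105.171
final: 105.171 0.472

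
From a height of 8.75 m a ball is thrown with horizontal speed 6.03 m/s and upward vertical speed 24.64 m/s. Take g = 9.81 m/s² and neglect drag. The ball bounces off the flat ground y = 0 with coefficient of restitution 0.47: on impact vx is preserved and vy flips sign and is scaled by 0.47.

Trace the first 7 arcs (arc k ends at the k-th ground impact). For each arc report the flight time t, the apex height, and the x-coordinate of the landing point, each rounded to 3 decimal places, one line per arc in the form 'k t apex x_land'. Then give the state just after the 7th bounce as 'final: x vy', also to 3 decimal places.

Arc 1: start y=8.750, vy=24.640 → t=5.356, apex=39.694, x_land=32.300, impact vy=-27.907
  bounce: vy ← 0.47·27.907 = 13.116
Arc 2: start y=0.000, vy=13.116 → t=2.674, apex=8.768, x_land=48.424, impact vy=-13.116
  bounce: vy ← 0.47·13.116 = 6.165
Arc 3: start y=0.000, vy=6.165 → t=1.257, apex=1.937, x_land=56.003, impact vy=-6.165
  bounce: vy ← 0.47·6.165 = 2.897
Arc 4: start y=0.000, vy=2.897 → t=0.591, apex=0.428, x_land=59.565, impact vy=-2.897
  bounce: vy ← 0.47·2.897 = 1.362
Arc 5: start y=0.000, vy=1.362 → t=0.278, apex=0.095, x_land=61.239, impact vy=-1.362
  bounce: vy ← 0.47·1.362 = 0.640
Arc 6: start y=0.000, vy=0.640 → t=0.130, apex=0.021, x_land=62.026, impact vy=-0.640
  bounce: vy ← 0.47·0.640 = 0.301
Arc 7: start y=0.000, vy=0.301 → t=0.061, apex=0.005, x_land=62.396, impact vy=-0.301
  bounce: vy ← 0.47·0.301 = 0.141

1 5.356 39.694 32.300
2 2.674 8.768 48.424
3 1.257 1.937 56.003
4 0.591 0.428 59.565
5 0.278 0.095 61.239
6 0.130 0.021 62.026
7 0.061 0.005 62.396
final: 62.396 0.141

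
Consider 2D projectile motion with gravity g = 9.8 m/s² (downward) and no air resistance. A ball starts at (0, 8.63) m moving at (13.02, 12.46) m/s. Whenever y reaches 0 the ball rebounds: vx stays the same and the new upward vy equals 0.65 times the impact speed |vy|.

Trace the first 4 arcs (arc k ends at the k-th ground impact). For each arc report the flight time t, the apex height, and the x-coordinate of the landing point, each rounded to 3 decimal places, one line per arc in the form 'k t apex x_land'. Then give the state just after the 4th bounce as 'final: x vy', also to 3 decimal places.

Arc 1: start y=8.630, vy=12.460 → t=3.109, apex=16.551, x_land=40.483, impact vy=-18.011
  bounce: vy ← 0.65·18.011 = 11.707
Arc 2: start y=0.000, vy=11.707 → t=2.389, apex=6.993, x_land=71.591, impact vy=-11.707
  bounce: vy ← 0.65·11.707 = 7.610
Arc 3: start y=0.000, vy=7.610 → t=1.553, apex=2.954, x_land=91.811, impact vy=-7.610
  bounce: vy ← 0.65·7.610 = 4.946
Arc 4: start y=0.000, vy=4.946 → t=1.009, apex=1.248, x_land=104.954, impact vy=-4.946
  bounce: vy ← 0.65·4.946 = 3.215

1 3.109 16.551 40.483
2 2.389 6.993 71.591
3 1.553 2.954 91.811
4 1.009 1.248 104.954
final: 104.954 3.215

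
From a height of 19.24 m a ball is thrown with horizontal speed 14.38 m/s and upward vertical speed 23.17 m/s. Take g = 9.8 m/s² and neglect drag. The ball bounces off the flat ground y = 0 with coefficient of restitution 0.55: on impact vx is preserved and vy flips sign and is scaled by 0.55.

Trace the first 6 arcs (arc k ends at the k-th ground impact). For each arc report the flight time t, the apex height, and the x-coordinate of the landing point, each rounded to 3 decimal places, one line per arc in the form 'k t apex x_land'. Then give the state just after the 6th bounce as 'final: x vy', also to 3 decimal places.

Arc 1: start y=19.240, vy=23.170 → t=5.449, apex=46.630, x_land=78.359, impact vy=-30.232
  bounce: vy ← 0.55·30.232 = 16.627
Arc 2: start y=0.000, vy=16.627 → t=3.393, apex=14.106, x_land=127.155, impact vy=-16.627
  bounce: vy ← 0.55·16.627 = 9.145
Arc 3: start y=0.000, vy=9.145 → t=1.866, apex=4.267, x_land=153.993, impact vy=-9.145
  bounce: vy ← 0.55·9.145 = 5.030
Arc 4: start y=0.000, vy=5.030 → t=1.026, apex=1.291, x_land=168.754, impact vy=-5.030
  bounce: vy ← 0.55·5.030 = 2.766
Arc 5: start y=0.000, vy=2.766 → t=0.565, apex=0.390, x_land=176.872, impact vy=-2.766
  bounce: vy ← 0.55·2.766 = 1.522
Arc 6: start y=0.000, vy=1.522 → t=0.311, apex=0.118, x_land=181.338, impact vy=-1.522
  bounce: vy ← 0.55·1.522 = 0.837

1 5.449 46.630 78.359
2 3.393 14.106 127.155
3 1.866 4.267 153.993
4 1.026 1.291 168.754
5 0.565 0.390 176.872
6 0.311 0.118 181.338
final: 181.338 0.837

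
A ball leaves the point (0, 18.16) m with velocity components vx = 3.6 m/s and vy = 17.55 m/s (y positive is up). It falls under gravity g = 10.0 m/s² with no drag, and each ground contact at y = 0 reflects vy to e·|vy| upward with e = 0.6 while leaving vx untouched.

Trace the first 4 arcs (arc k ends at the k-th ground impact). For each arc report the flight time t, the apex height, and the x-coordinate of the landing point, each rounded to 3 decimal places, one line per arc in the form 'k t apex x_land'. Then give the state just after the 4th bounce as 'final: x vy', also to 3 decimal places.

1 4.346 33.560 15.645
2 3.109 12.082 26.837
3 1.865 4.349 33.552
4 1.119 1.566 37.581
final: 37.581 3.358

Arc 1: start y=18.160, vy=17.550 → t=4.346, apex=33.560, x_land=15.645, impact vy=-25.908
  bounce: vy ← 0.6·25.908 = 15.545
Arc 2: start y=0.000, vy=15.545 → t=3.109, apex=12.082, x_land=26.837, impact vy=-15.545
  bounce: vy ← 0.6·15.545 = 9.327
Arc 3: start y=0.000, vy=9.327 → t=1.865, apex=4.349, x_land=33.552, impact vy=-9.327
  bounce: vy ← 0.6·9.327 = 5.596
Arc 4: start y=0.000, vy=5.596 → t=1.119, apex=1.566, x_land=37.581, impact vy=-5.596
  bounce: vy ← 0.6·5.596 = 3.358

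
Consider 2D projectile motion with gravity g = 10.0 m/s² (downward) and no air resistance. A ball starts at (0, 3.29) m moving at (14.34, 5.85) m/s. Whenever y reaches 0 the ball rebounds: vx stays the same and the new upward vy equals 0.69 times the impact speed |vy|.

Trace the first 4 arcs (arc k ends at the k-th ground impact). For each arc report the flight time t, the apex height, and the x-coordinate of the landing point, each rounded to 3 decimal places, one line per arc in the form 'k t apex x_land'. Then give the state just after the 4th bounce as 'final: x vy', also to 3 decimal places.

1 1.585 5.001 22.731
2 1.380 2.381 42.522
3 0.952 1.134 56.178
4 0.657 0.540 65.601
final: 65.601 2.267

Arc 1: start y=3.290, vy=5.850 → t=1.585, apex=5.001, x_land=22.731, impact vy=-10.001
  bounce: vy ← 0.69·10.001 = 6.901
Arc 2: start y=0.000, vy=6.901 → t=1.380, apex=2.381, x_land=42.522, impact vy=-6.901
  bounce: vy ← 0.69·6.901 = 4.762
Arc 3: start y=0.000, vy=4.762 → t=0.952, apex=1.134, x_land=56.178, impact vy=-4.762
  bounce: vy ← 0.69·4.762 = 3.285
Arc 4: start y=0.000, vy=3.285 → t=0.657, apex=0.540, x_land=65.601, impact vy=-3.285
  bounce: vy ← 0.69·3.285 = 2.267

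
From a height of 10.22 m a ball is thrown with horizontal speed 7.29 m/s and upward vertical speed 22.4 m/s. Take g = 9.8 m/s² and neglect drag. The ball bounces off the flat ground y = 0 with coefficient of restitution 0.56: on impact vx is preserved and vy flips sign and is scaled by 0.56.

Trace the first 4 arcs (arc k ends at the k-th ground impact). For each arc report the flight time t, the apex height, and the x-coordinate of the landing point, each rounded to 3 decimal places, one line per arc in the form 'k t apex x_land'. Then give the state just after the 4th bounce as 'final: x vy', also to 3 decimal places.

1 4.989 35.820 36.373
2 3.028 11.233 58.449
3 1.696 3.523 70.811
4 0.950 1.105 77.734
final: 77.734 2.606

Arc 1: start y=10.220, vy=22.400 → t=4.989, apex=35.820, x_land=36.373, impact vy=-26.497
  bounce: vy ← 0.56·26.497 = 14.838
Arc 2: start y=0.000, vy=14.838 → t=3.028, apex=11.233, x_land=58.449, impact vy=-14.838
  bounce: vy ← 0.56·14.838 = 8.309
Arc 3: start y=0.000, vy=8.309 → t=1.696, apex=3.523, x_land=70.811, impact vy=-8.309
  bounce: vy ← 0.56·8.309 = 4.653
Arc 4: start y=0.000, vy=4.653 → t=0.950, apex=1.105, x_land=77.734, impact vy=-4.653
  bounce: vy ← 0.56·4.653 = 2.606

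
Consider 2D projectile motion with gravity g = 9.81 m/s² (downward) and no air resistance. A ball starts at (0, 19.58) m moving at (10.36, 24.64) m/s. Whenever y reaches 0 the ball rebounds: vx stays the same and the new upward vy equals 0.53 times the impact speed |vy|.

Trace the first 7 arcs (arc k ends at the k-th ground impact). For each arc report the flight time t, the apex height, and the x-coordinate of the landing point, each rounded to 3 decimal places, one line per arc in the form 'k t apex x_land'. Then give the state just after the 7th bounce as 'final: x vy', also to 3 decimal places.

1 5.721 50.524 59.271
2 3.402 14.192 94.516
3 1.803 3.987 113.196
4 0.956 1.120 123.096
5 0.506 0.315 128.344
6 0.268 0.088 131.125
7 0.142 0.025 132.599
final: 132.599 0.370

Arc 1: start y=19.580, vy=24.640 → t=5.721, apex=50.524, x_land=59.271, impact vy=-31.485
  bounce: vy ← 0.53·31.485 = 16.687
Arc 2: start y=0.000, vy=16.687 → t=3.402, apex=14.192, x_land=94.516, impact vy=-16.687
  bounce: vy ← 0.53·16.687 = 8.844
Arc 3: start y=0.000, vy=8.844 → t=1.803, apex=3.987, x_land=113.196, impact vy=-8.844
  bounce: vy ← 0.53·8.844 = 4.687
Arc 4: start y=0.000, vy=4.687 → t=0.956, apex=1.120, x_land=123.096, impact vy=-4.687
  bounce: vy ← 0.53·4.687 = 2.484
Arc 5: start y=0.000, vy=2.484 → t=0.506, apex=0.315, x_land=128.344, impact vy=-2.484
  bounce: vy ← 0.53·2.484 = 1.317
Arc 6: start y=0.000, vy=1.317 → t=0.268, apex=0.088, x_land=131.125, impact vy=-1.317
  bounce: vy ← 0.53·1.317 = 0.698
Arc 7: start y=0.000, vy=0.698 → t=0.142, apex=0.025, x_land=132.599, impact vy=-0.698
  bounce: vy ← 0.53·0.698 = 0.370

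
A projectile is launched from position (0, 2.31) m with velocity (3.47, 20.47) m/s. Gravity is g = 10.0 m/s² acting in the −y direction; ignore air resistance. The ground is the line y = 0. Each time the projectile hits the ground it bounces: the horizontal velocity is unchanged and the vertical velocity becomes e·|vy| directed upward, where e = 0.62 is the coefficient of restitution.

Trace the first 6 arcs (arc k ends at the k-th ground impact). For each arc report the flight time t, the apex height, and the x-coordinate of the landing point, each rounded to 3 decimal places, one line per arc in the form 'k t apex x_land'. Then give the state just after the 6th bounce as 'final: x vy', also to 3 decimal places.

Arc 1: start y=2.310, vy=20.470 → t=4.204, apex=23.261, x_land=14.588, impact vy=-21.569
  bounce: vy ← 0.62·21.569 = 13.373
Arc 2: start y=0.000, vy=13.373 → t=2.675, apex=8.942, x_land=23.868, impact vy=-13.373
  bounce: vy ← 0.62·13.373 = 8.291
Arc 3: start y=0.000, vy=8.291 → t=1.658, apex=3.437, x_land=29.622, impact vy=-8.291
  bounce: vy ← 0.62·8.291 = 5.140
Arc 4: start y=0.000, vy=5.140 → t=1.028, apex=1.321, x_land=33.190, impact vy=-5.140
  bounce: vy ← 0.62·5.140 = 3.187
Arc 5: start y=0.000, vy=3.187 → t=0.637, apex=0.508, x_land=35.402, impact vy=-3.187
  bounce: vy ← 0.62·3.187 = 1.976
Arc 6: start y=0.000, vy=1.976 → t=0.395, apex=0.195, x_land=36.773, impact vy=-1.976
  bounce: vy ← 0.62·1.976 = 1.225

1 4.204 23.261 14.588
2 2.675 8.942 23.868
3 1.658 3.437 29.622
4 1.028 1.321 33.190
5 0.637 0.508 35.402
6 0.395 0.195 36.773
final: 36.773 1.225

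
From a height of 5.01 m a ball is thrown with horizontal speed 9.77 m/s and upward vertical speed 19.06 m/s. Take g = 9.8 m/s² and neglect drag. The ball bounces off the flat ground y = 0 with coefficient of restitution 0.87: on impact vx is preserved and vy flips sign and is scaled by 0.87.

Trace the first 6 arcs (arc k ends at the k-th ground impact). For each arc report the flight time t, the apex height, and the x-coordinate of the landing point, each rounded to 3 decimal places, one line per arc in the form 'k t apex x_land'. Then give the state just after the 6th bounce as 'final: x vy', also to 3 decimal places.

1 4.137 23.545 40.418
2 3.814 17.821 77.682
3 3.318 13.489 110.102
4 2.887 10.210 138.308
5 2.512 7.728 162.846
6 2.185 5.849 184.195
final: 184.195 9.315

Arc 1: start y=5.010, vy=19.060 → t=4.137, apex=23.545, x_land=40.418, impact vy=-21.482
  bounce: vy ← 0.87·21.482 = 18.689
Arc 2: start y=0.000, vy=18.689 → t=3.814, apex=17.821, x_land=77.682, impact vy=-18.689
  bounce: vy ← 0.87·18.689 = 16.260
Arc 3: start y=0.000, vy=16.260 → t=3.318, apex=13.489, x_land=110.102, impact vy=-16.260
  bounce: vy ← 0.87·16.260 = 14.146
Arc 4: start y=0.000, vy=14.146 → t=2.887, apex=10.210, x_land=138.308, impact vy=-14.146
  bounce: vy ← 0.87·14.146 = 12.307
Arc 5: start y=0.000, vy=12.307 → t=2.512, apex=7.728, x_land=162.846, impact vy=-12.307
  bounce: vy ← 0.87·12.307 = 10.707
Arc 6: start y=0.000, vy=10.707 → t=2.185, apex=5.849, x_land=184.195, impact vy=-10.707
  bounce: vy ← 0.87·10.707 = 9.315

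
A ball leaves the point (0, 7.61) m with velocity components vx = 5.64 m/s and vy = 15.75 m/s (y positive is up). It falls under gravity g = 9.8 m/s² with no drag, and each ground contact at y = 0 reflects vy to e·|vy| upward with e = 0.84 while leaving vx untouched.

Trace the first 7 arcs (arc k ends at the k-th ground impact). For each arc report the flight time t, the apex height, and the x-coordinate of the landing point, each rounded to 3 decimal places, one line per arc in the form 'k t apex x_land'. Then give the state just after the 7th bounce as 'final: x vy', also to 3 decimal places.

Arc 1: start y=7.610, vy=15.750 → t=3.641, apex=20.266, x_land=20.534, impact vy=-19.930
  bounce: vy ← 0.84·19.930 = 16.741
Arc 2: start y=0.000, vy=16.741 → t=3.417, apex=14.300, x_land=39.804, impact vy=-16.741
  bounce: vy ← 0.84·16.741 = 14.063
Arc 3: start y=0.000, vy=14.063 → t=2.870, apex=10.090, x_land=55.991, impact vy=-14.063
  bounce: vy ← 0.84·14.063 = 11.813
Arc 4: start y=0.000, vy=11.813 → t=2.411, apex=7.119, x_land=69.588, impact vy=-11.813
  bounce: vy ← 0.84·11.813 = 9.923
Arc 5: start y=0.000, vy=9.923 → t=2.025, apex=5.024, x_land=81.009, impact vy=-9.923
  bounce: vy ← 0.84·9.923 = 8.335
Arc 6: start y=0.000, vy=8.335 → t=1.701, apex=3.545, x_land=90.603, impact vy=-8.335
  bounce: vy ← 0.84·8.335 = 7.001
Arc 7: start y=0.000, vy=7.001 → t=1.429, apex=2.501, x_land=98.662, impact vy=-7.001
  bounce: vy ← 0.84·7.001 = 5.881

1 3.641 20.266 20.534
2 3.417 14.300 39.804
3 2.870 10.090 55.991
4 2.411 7.119 69.588
5 2.025 5.024 81.009
6 1.701 3.545 90.603
7 1.429 2.501 98.662
final: 98.662 5.881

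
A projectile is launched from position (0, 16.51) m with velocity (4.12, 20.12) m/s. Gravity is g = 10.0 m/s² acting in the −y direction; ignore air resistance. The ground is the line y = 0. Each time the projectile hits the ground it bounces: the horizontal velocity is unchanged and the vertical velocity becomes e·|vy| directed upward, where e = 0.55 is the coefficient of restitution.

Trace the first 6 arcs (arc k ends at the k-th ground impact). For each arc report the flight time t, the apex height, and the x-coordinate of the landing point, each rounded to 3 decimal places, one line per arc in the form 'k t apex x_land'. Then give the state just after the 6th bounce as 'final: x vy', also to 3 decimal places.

1 4.723 36.751 19.459
2 2.982 11.117 31.746
3 1.640 3.363 38.504
4 0.902 1.017 42.220
5 0.496 0.308 44.265
6 0.273 0.093 45.389
final: 45.389 0.750

Arc 1: start y=16.510, vy=20.120 → t=4.723, apex=36.751, x_land=19.459, impact vy=-27.111
  bounce: vy ← 0.55·27.111 = 14.911
Arc 2: start y=0.000, vy=14.911 → t=2.982, apex=11.117, x_land=31.746, impact vy=-14.911
  bounce: vy ← 0.55·14.911 = 8.201
Arc 3: start y=0.000, vy=8.201 → t=1.640, apex=3.363, x_land=38.504, impact vy=-8.201
  bounce: vy ← 0.55·8.201 = 4.511
Arc 4: start y=0.000, vy=4.511 → t=0.902, apex=1.017, x_land=42.220, impact vy=-4.511
  bounce: vy ← 0.55·4.511 = 2.481
Arc 5: start y=0.000, vy=2.481 → t=0.496, apex=0.308, x_land=44.265, impact vy=-2.481
  bounce: vy ← 0.55·2.481 = 1.364
Arc 6: start y=0.000, vy=1.364 → t=0.273, apex=0.093, x_land=45.389, impact vy=-1.364
  bounce: vy ← 0.55·1.364 = 0.750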